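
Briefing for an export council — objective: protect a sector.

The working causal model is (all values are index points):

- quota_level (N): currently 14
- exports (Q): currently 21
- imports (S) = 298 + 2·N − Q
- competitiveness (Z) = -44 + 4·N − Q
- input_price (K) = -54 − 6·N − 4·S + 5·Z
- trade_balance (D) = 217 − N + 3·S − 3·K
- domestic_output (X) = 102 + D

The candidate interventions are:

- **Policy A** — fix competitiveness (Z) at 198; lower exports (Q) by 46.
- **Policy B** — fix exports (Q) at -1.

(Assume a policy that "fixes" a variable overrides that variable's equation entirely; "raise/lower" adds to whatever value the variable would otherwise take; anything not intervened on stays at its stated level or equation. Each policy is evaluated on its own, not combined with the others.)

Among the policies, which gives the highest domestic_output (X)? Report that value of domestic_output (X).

Policy A (Z := 198, Q − 46):
  N = 14
  Q = 21 − 46 = -25
  S = 298 + 2·14 − (-25) = 351
  Z = 198
  K = -54 − 6·14 − 4·351 + 5·198 = -552
  D = 217 − 14 + 3·351 − 3·(-552) = 2912
  X = 102 + 2912 = 3014
Policy B (Q := -1):
  N = 14
  Q = -1
  S = 298 + 2·14 − (-1) = 327
  Z = -44 + 4·14 − (-1) = 13
  K = -54 − 6·14 − 4·327 + 5·13 = -1381
  D = 217 − 14 + 3·327 − 3·(-1381) = 5327
  X = 102 + 5327 = 5429
Comparing — Policy A: X=3014, Policy B: X=5429. Highest is 5429 (Policy B).

5429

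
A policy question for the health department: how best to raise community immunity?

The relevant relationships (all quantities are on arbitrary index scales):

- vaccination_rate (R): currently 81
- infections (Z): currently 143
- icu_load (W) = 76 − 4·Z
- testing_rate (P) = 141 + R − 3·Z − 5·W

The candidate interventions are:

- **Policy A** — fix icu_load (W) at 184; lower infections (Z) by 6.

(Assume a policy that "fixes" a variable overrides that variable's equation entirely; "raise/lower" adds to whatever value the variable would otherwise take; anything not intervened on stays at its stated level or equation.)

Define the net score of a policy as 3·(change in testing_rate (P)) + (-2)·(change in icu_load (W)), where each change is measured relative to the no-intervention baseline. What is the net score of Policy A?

-11506

Baseline:
  R = 81
  Z = 143
  W = 76 − 4·143 = -496
  P = 141 + 81 − 3·143 − 5·(-496) = 2273
Policy A (W := 184, Z − 6):
  R = 81
  Z = 143 − 6 = 137
  W = 184
  P = 141 + 81 − 3·137 − 5·184 = -1109
ΔP = -1109 − 2273 = -3382; ΔW = 184 − (-496) = 680
Score = 3·(-3382) + (-2)·680 = -11506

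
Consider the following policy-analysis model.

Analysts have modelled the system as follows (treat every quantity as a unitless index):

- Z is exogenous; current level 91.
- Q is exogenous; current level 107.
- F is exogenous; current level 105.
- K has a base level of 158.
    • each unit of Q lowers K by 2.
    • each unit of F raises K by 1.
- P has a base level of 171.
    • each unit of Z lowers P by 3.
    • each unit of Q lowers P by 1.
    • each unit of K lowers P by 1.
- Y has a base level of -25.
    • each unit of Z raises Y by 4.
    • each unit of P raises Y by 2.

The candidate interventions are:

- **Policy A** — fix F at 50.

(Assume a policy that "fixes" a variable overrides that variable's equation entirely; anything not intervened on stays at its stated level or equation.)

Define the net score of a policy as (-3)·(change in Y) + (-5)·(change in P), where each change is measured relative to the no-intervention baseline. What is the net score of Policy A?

Baseline:
  Z = 91
  Q = 107
  F = 105
  K = 158 − 2·107 + 105 = 49
  P = 171 − 3·91 − 107 − 49 = -258
  Y = -25 + 4·91 + 2·(-258) = -177
Policy A (F := 50):
  Z = 91
  Q = 107
  F = 50
  K = 158 − 2·107 + 50 = -6
  P = 171 − 3·91 − 107 − (-6) = -203
  Y = -25 + 4·91 + 2·(-203) = -67
ΔY = -67 − (-177) = 110; ΔP = -203 − (-258) = 55
Score = (-3)·110 + (-5)·55 = -605

-605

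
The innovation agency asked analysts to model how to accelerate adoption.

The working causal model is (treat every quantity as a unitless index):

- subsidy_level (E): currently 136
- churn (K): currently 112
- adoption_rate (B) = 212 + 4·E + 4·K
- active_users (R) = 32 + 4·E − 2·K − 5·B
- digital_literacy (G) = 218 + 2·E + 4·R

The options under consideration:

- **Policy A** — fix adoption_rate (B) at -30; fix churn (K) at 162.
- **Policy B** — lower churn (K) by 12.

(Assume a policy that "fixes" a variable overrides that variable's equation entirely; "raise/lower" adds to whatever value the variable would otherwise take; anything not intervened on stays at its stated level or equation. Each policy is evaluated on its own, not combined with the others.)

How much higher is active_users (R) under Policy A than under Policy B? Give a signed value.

5806

Policy A (B := -30, K := 162):
  E = 136
  K = 162
  B = -30
  R = 32 + 4·136 − 2·162 − 5·(-30) = 402
Policy B (K − 12):
  E = 136
  K = 112 − 12 = 100
  B = 212 + 4·136 + 4·100 = 1156
  R = 32 + 4·136 − 2·100 − 5·1156 = -5404
R: 402 − (-5404) = 5806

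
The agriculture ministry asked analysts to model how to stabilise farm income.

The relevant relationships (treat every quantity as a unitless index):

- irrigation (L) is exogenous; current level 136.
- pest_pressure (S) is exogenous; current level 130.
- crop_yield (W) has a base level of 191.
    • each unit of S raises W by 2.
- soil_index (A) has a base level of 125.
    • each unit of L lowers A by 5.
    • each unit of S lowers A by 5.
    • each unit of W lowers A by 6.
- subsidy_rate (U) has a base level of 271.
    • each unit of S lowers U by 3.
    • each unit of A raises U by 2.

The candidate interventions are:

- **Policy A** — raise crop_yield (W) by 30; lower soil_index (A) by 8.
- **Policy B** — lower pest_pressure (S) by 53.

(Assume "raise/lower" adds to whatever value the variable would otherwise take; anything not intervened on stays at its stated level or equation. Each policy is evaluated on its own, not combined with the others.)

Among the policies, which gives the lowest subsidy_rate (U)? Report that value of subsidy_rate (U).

Policy A (W + 30, A − 8):
  L = 136
  S = 130
  W = 191 + 2·130 (+30 from intervention) = 481
  A = 125 − 5·136 − 5·130 − 6·481 (−8 from intervention) = -4099
  U = 271 − 3·130 + 2·(-4099) = -8317
Policy B (S − 53):
  L = 136
  S = 130 − 53 = 77
  W = 191 + 2·77 = 345
  A = 125 − 5·136 − 5·77 − 6·345 = -3010
  U = 271 − 3·77 + 2·(-3010) = -5980
Comparing — Policy A: U=-8317, Policy B: U=-5980. Lowest is -8317 (Policy A).

-8317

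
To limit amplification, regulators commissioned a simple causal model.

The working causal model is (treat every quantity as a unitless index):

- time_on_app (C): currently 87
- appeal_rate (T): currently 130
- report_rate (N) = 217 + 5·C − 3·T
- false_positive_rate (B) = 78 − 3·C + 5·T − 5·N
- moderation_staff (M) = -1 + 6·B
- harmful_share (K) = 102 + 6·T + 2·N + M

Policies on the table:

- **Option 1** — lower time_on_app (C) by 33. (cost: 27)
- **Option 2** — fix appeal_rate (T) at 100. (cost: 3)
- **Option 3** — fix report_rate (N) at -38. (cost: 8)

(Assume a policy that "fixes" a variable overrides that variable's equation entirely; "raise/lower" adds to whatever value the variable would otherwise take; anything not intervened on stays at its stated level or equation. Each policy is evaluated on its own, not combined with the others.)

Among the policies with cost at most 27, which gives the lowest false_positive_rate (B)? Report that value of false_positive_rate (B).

-1443

Option 1 (C − 33):
  C = 87 − 33 = 54
  T = 130
  N = 217 + 5·54 − 3·130 = 97
  B = 78 − 3·54 + 5·130 − 5·97 = 81
Option 2 (T := 100):
  C = 87
  T = 100
  N = 217 + 5·87 − 3·100 = 352
  B = 78 − 3·87 + 5·100 − 5·352 = -1443
Option 3 (N := -38):
  C = 87
  T = 130
  N = -38
  B = 78 − 3·87 + 5·130 − 5·(-38) = 657
Comparing — Option 1: B=81, Option 2: B=-1443, Option 3: B=657. Lowest is -1443 (Option 2).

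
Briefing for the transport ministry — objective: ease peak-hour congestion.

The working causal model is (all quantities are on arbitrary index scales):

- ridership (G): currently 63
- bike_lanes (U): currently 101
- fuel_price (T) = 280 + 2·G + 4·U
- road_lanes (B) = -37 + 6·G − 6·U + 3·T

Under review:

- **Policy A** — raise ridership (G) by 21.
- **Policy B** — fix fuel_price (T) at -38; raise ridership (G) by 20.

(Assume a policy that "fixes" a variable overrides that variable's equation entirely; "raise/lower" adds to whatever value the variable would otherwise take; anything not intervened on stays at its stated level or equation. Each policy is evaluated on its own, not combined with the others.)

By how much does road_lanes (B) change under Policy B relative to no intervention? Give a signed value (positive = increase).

Baseline:
  G = 63
  U = 101
  T = 280 + 2·63 + 4·101 = 810
  B = -37 + 6·63 − 6·101 + 3·810 = 2165
Policy B (T := -38, G + 20):
  G = 63 + 20 = 83
  U = 101
  T = -38
  B = -37 + 6·83 − 6·101 + 3·(-38) = -259
Change in B: -259 − 2165 = -2424

-2424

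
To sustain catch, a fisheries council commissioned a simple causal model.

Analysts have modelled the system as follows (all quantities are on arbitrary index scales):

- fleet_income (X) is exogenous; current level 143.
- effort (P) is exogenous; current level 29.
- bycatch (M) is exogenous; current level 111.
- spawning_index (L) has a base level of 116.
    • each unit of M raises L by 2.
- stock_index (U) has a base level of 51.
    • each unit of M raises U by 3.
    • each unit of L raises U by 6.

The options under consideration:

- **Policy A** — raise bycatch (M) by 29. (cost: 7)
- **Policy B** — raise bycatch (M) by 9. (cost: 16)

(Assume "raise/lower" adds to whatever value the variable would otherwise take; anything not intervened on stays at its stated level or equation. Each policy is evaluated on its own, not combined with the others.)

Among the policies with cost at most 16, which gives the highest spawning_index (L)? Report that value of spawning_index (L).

396

Policy A (M + 29):
  M = 111 + 29 = 140
  L = 116 + 2·140 = 396
Policy B (M + 9):
  M = 111 + 9 = 120
  L = 116 + 2·120 = 356
Comparing — Policy A: L=396, Policy B: L=356. Highest is 396 (Policy A).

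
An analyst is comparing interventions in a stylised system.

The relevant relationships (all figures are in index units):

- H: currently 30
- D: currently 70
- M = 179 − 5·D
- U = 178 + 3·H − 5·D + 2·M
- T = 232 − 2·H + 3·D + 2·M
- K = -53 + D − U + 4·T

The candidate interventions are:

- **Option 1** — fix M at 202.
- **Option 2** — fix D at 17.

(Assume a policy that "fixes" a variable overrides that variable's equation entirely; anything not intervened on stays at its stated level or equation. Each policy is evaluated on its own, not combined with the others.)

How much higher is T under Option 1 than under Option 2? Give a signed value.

375

Option 1 (M := 202):
  H = 30
  D = 70
  M = 202
  T = 232 − 2·30 + 3·70 + 2·202 = 786
Option 2 (D := 17):
  H = 30
  D = 17
  M = 179 − 5·17 = 94
  T = 232 − 2·30 + 3·17 + 2·94 = 411
T: 786 − 411 = 375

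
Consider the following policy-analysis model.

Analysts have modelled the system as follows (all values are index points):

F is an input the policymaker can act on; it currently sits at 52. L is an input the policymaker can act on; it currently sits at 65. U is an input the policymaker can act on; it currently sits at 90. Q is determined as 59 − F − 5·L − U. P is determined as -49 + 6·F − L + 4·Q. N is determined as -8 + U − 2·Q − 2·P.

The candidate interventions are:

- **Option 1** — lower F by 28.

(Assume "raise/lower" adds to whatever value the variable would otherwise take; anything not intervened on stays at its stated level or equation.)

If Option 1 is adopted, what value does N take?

Option 1 (F − 28):
  F = 52 − 28 = 24
  L = 65
  U = 90
  Q = 59 − 24 − 5·65 − 90 = -380
  P = -49 + 6·24 − 65 + 4·(-380) = -1490
  N = -8 + 90 − 2·(-380) − 2·(-1490) = 3822

3822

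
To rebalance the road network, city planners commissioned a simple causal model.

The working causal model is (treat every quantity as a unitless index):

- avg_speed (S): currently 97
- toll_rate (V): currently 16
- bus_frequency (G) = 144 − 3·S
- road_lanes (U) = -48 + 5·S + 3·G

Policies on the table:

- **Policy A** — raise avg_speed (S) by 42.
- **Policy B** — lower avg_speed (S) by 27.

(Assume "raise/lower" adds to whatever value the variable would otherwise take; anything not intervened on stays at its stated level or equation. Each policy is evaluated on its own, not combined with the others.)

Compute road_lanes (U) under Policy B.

Policy B (S − 27):
  S = 97 − 27 = 70
  G = 144 − 3·70 = -66
  U = -48 + 5·70 + 3·(-66) = 104

104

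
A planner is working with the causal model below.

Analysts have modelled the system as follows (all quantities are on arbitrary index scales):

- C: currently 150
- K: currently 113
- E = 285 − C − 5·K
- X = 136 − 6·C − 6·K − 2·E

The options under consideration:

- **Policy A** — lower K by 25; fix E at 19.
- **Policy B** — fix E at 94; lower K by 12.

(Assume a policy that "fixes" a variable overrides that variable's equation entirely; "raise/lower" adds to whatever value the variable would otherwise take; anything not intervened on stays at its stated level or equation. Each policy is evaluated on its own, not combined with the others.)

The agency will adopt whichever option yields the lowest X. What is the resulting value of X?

-1558

Policy A (K − 25, E := 19):
  C = 150
  K = 113 − 25 = 88
  E = 19
  X = 136 − 6·150 − 6·88 − 2·19 = -1330
Policy B (E := 94, K − 12):
  C = 150
  K = 113 − 12 = 101
  E = 94
  X = 136 − 6·150 − 6·101 − 2·94 = -1558
Comparing — Policy A: X=-1330, Policy B: X=-1558. Lowest is -1558 (Policy B).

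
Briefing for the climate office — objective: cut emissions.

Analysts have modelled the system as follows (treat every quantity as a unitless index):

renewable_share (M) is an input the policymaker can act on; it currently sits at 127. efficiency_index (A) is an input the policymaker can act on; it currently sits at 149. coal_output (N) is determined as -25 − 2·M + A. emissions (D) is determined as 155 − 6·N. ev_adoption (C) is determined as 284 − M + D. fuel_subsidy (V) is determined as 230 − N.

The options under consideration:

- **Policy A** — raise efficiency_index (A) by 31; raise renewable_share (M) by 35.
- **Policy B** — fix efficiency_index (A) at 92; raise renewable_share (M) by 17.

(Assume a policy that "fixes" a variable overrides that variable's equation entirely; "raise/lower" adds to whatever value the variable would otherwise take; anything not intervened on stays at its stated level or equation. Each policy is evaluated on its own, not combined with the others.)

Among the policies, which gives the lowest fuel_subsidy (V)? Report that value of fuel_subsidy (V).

399

Policy A (A + 31, M + 35):
  M = 127 + 35 = 162
  A = 149 + 31 = 180
  N = -25 − 2·162 + 180 = -169
  V = 230 − (-169) = 399
Policy B (A := 92, M + 17):
  M = 127 + 17 = 144
  A = 92
  N = -25 − 2·144 + 92 = -221
  V = 230 − (-221) = 451
Comparing — Policy A: V=399, Policy B: V=451. Lowest is 399 (Policy A).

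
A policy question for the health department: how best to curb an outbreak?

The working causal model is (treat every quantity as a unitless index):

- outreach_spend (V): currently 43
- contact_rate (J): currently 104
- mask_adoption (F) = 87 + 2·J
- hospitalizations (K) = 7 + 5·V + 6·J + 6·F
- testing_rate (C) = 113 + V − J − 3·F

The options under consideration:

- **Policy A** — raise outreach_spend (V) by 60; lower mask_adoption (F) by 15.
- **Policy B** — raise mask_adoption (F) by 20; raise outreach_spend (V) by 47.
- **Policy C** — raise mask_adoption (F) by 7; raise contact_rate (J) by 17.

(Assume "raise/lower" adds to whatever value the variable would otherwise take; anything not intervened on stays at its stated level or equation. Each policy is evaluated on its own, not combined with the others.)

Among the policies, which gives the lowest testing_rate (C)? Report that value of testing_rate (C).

-973

Policy A (V + 60, F − 15):
  V = 43 + 60 = 103
  J = 104
  F = 87 + 2·104 (−15 from intervention) = 280
  C = 113 + 103 − 104 − 3·280 = -728
Policy B (F + 20, V + 47):
  V = 43 + 47 = 90
  J = 104
  F = 87 + 2·104 (+20 from intervention) = 315
  C = 113 + 90 − 104 − 3·315 = -846
Policy C (F + 7, J + 17):
  V = 43
  J = 104 + 17 = 121
  F = 87 + 2·121 (+7 from intervention) = 336
  C = 113 + 43 − 121 − 3·336 = -973
Comparing — Policy A: C=-728, Policy B: C=-846, Policy C: C=-973. Lowest is -973 (Policy C).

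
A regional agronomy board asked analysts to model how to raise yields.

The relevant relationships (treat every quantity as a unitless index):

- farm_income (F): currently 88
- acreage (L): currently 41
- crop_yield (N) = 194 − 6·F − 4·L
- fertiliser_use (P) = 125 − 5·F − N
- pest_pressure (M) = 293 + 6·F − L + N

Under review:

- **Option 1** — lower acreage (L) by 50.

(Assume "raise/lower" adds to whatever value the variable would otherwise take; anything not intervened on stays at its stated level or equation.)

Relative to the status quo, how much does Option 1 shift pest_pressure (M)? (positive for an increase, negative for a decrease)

250

Baseline:
  F = 88
  L = 41
  N = 194 − 6·88 − 4·41 = -498
  M = 293 + 6·88 − 41 + (-498) = 282
Option 1 (L − 50):
  F = 88
  L = 41 − 50 = -9
  N = 194 − 6·88 − 4·(-9) = -298
  M = 293 + 6·88 − (-9) + (-298) = 532
Change in M: 532 − 282 = 250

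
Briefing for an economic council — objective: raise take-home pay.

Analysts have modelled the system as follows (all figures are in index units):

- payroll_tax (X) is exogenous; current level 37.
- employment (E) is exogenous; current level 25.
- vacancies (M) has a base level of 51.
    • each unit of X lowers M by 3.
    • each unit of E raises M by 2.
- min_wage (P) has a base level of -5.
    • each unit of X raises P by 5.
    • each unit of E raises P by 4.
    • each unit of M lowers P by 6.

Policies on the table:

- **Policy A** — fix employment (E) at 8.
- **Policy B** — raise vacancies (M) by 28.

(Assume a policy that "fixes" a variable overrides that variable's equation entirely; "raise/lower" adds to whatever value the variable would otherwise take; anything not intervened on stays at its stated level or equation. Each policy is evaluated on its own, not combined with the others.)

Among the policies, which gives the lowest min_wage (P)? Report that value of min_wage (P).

172

Policy A (E := 8):
  X = 37
  E = 8
  M = 51 − 3·37 + 2·8 = -44
  P = -5 + 5·37 + 4·8 − 6·(-44) = 476
Policy B (M + 28):
  X = 37
  E = 25
  M = 51 − 3·37 + 2·25 (+28 from intervention) = 18
  P = -5 + 5·37 + 4·25 − 6·18 = 172
Comparing — Policy A: P=476, Policy B: P=172. Lowest is 172 (Policy B).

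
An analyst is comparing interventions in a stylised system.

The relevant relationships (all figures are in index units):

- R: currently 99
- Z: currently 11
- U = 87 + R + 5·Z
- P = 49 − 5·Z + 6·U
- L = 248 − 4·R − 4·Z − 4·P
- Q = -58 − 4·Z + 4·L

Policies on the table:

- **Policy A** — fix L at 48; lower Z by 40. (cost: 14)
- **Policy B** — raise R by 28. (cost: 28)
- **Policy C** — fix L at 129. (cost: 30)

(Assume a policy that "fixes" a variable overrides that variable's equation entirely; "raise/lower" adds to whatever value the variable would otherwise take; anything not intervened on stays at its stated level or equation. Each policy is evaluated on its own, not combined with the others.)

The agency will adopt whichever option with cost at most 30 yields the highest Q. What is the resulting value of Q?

414

Policy A (L := 48, Z − 40):
  R = 99
  Z = 11 − 40 = -29
  U = 87 + 99 + 5·(-29) = 41
  P = 49 − 5·(-29) + 6·41 = 440
  L = 48
  Q = -58 − 4·(-29) + 4·48 = 250
Policy B (R + 28):
  R = 99 + 28 = 127
  Z = 11
  U = 87 + 127 + 5·11 = 269
  P = 49 − 5·11 + 6·269 = 1608
  L = 248 − 4·127 − 4·11 − 4·1608 = -6736
  Q = -58 − 4·11 + 4·(-6736) = -27046
Policy C (L := 129):
  R = 99
  Z = 11
  U = 87 + 99 + 5·11 = 241
  P = 49 − 5·11 + 6·241 = 1440
  L = 129
  Q = -58 − 4·11 + 4·129 = 414
Comparing — Policy A: Q=250, Policy B: Q=-27046, Policy C: Q=414. Highest is 414 (Policy C).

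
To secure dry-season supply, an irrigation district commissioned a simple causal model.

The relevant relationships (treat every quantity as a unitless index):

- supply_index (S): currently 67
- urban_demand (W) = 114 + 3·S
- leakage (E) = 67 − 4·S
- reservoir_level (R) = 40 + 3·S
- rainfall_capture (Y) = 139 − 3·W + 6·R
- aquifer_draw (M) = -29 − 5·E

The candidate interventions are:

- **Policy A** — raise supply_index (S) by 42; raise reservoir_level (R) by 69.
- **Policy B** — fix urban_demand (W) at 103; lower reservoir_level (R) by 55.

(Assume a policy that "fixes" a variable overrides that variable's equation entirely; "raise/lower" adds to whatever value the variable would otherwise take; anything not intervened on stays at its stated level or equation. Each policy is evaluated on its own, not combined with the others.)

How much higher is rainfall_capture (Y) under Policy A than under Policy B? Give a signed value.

Policy A (S + 42, R + 69):
  S = 67 + 42 = 109
  W = 114 + 3·109 = 441
  R = 40 + 3·109 (+69 from intervention) = 436
  Y = 139 − 3·441 + 6·436 = 1432
Policy B (W := 103, R − 55):
  S = 67
  W = 103
  R = 40 + 3·67 (−55 from intervention) = 186
  Y = 139 − 3·103 + 6·186 = 946
Y: 1432 − 946 = 486

486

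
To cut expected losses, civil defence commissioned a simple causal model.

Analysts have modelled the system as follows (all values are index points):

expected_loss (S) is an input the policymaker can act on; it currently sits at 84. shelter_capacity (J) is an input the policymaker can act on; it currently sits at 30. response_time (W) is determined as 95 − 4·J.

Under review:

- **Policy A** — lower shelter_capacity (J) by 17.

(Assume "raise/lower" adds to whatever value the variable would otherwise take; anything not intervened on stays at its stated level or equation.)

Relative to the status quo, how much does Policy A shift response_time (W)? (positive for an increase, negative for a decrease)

68

Baseline:
  J = 30
  W = 95 − 4·30 = -25
Policy A (J − 17):
  J = 30 − 17 = 13
  W = 95 − 4·13 = 43
Change in W: 43 − (-25) = 68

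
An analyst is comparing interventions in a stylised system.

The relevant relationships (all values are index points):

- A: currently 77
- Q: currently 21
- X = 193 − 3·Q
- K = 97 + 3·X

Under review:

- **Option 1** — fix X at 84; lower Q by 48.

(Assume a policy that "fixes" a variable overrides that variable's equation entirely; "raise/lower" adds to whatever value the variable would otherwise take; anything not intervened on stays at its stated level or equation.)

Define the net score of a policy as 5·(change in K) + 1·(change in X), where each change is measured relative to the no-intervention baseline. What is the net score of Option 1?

-736

Baseline:
  Q = 21
  X = 193 − 3·21 = 130
  K = 97 + 3·130 = 487
Option 1 (X := 84, Q − 48):
  Q = 21 − 48 = -27
  X = 84
  K = 97 + 3·84 = 349
ΔK = 349 − 487 = -138; ΔX = 84 − 130 = -46
Score = 5·(-138) + 1·(-46) = -736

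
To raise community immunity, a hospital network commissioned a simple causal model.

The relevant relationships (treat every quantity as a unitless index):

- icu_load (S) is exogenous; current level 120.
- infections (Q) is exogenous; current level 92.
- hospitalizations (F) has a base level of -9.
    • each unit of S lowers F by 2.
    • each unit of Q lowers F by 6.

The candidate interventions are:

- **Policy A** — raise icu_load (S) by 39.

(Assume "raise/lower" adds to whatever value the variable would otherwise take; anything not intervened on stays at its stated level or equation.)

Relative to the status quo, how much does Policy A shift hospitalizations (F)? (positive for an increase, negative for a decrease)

Baseline:
  S = 120
  Q = 92
  F = -9 − 2·120 − 6·92 = -801
Policy A (S + 39):
  S = 120 + 39 = 159
  Q = 92
  F = -9 − 2·159 − 6·92 = -879
Change in F: -879 − (-801) = -78

-78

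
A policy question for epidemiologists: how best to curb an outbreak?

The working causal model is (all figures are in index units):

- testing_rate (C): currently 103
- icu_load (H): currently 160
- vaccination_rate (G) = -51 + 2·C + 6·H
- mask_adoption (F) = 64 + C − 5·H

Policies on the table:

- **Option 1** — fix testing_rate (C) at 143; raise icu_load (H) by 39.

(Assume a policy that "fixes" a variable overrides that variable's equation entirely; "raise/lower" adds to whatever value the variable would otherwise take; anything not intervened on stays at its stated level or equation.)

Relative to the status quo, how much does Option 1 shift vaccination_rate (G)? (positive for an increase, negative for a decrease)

Baseline:
  C = 103
  H = 160
  G = -51 + 2·103 + 6·160 = 1115
Option 1 (C := 143, H + 39):
  C = 143
  H = 160 + 39 = 199
  G = -51 + 2·143 + 6·199 = 1429
Change in G: 1429 − 1115 = 314

314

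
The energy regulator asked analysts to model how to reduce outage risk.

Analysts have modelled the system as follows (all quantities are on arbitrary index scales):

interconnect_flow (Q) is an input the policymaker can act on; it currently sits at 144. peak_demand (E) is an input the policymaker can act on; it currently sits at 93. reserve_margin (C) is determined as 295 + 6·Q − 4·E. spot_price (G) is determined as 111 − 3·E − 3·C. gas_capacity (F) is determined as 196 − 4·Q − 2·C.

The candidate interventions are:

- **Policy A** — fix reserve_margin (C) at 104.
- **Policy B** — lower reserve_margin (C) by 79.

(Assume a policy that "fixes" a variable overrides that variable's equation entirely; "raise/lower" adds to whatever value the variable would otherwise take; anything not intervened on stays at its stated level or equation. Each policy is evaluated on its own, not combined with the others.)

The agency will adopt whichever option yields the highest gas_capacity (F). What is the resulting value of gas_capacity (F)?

Policy A (C := 104):
  Q = 144
  E = 93
  C = 104
  F = 196 − 4·144 − 2·104 = -588
Policy B (C − 79):
  Q = 144
  E = 93
  C = 295 + 6·144 − 4·93 (−79 from intervention) = 708
  F = 196 − 4·144 − 2·708 = -1796
Comparing — Policy A: F=-588, Policy B: F=-1796. Highest is -588 (Policy A).

-588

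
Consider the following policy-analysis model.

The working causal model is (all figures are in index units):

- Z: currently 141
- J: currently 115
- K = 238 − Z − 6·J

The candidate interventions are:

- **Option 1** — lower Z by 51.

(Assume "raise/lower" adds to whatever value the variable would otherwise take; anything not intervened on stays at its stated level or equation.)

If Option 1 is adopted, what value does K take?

Option 1 (Z − 51):
  Z = 141 − 51 = 90
  J = 115
  K = 238 − 90 − 6·115 = -542

-542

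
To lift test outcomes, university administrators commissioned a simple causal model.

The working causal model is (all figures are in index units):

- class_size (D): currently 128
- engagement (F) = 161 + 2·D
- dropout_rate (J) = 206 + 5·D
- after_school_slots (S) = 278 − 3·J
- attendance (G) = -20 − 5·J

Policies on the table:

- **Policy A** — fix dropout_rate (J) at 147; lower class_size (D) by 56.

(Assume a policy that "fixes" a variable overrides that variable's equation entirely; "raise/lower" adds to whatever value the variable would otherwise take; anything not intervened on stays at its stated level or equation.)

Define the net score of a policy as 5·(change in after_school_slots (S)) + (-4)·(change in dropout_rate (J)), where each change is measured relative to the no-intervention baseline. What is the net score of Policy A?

Baseline:
  D = 128
  J = 206 + 5·128 = 846
  S = 278 − 3·846 = -2260
Policy A (J := 147, D − 56):
  D = 128 − 56 = 72
  J = 147
  S = 278 − 3·147 = -163
ΔS = -163 − (-2260) = 2097; ΔJ = 147 − 846 = -699
Score = 5·2097 + (-4)·(-699) = 13281

13281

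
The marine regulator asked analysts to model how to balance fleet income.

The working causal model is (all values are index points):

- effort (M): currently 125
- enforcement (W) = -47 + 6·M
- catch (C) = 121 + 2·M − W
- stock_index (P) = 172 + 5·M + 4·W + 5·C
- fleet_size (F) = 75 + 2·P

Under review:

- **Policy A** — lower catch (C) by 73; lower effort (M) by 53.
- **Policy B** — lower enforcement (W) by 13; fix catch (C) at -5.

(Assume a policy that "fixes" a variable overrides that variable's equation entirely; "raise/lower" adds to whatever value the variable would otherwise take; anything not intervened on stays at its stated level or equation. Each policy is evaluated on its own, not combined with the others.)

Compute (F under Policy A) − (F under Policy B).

Policy A (C − 73, M − 53):
  M = 125 − 53 = 72
  W = -47 + 6·72 = 385
  C = 121 + 2·72 − 385 (−73 from intervention) = -193
  P = 172 + 5·72 + 4·385 + 5·(-193) = 1107
  F = 75 + 2·1107 = 2289
Policy B (W − 13, C := -5):
  M = 125
  W = -47 + 6·125 (−13 from intervention) = 690
  C = -5
  P = 172 + 5·125 + 4·690 + 5·(-5) = 3532
  F = 75 + 2·3532 = 7139
F: 2289 − 7139 = -4850

-4850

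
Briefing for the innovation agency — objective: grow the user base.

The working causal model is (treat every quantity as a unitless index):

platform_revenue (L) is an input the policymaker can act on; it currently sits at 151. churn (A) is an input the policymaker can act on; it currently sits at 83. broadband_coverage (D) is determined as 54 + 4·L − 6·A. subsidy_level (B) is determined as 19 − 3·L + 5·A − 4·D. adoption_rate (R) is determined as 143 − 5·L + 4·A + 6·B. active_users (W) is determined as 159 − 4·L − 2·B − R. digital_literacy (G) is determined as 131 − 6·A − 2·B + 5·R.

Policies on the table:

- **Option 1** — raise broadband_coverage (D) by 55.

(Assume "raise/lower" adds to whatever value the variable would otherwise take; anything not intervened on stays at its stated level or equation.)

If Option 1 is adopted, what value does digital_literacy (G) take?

Option 1 (D + 55):
  L = 151
  A = 83
  D = 54 + 4·151 − 6·83 (+55 from intervention) = 215
  B = 19 − 3·151 + 5·83 − 4·215 = -879
  R = 143 − 5·151 + 4·83 + 6·(-879) = -5554
  G = 131 − 6·83 − 2·(-879) + 5·(-5554) = -26379

-26379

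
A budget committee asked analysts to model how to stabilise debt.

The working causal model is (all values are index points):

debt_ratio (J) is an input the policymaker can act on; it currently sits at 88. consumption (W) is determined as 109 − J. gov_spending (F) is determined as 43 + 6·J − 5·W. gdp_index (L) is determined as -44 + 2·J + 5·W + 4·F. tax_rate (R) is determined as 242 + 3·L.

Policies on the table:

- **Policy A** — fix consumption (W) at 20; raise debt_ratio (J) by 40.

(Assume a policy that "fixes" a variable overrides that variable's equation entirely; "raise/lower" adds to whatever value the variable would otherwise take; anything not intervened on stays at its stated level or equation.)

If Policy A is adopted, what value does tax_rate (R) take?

Policy A (W := 20, J + 40):
  J = 88 + 40 = 128
  W = 20
  F = 43 + 6·128 − 5·20 = 711
  L = -44 + 2·128 + 5·20 + 4·711 = 3156
  R = 242 + 3·3156 = 9710

9710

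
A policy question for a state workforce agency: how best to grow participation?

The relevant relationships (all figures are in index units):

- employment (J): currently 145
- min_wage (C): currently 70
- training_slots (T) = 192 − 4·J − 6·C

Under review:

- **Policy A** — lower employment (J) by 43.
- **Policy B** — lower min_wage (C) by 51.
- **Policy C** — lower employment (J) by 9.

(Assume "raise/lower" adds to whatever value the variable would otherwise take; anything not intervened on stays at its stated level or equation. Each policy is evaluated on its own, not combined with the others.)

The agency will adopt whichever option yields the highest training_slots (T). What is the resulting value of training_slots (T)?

-502

Policy A (J − 43):
  J = 145 − 43 = 102
  C = 70
  T = 192 − 4·102 − 6·70 = -636
Policy B (C − 51):
  J = 145
  C = 70 − 51 = 19
  T = 192 − 4·145 − 6·19 = -502
Policy C (J − 9):
  J = 145 − 9 = 136
  C = 70
  T = 192 − 4·136 − 6·70 = -772
Comparing — Policy A: T=-636, Policy B: T=-502, Policy C: T=-772. Highest is -502 (Policy B).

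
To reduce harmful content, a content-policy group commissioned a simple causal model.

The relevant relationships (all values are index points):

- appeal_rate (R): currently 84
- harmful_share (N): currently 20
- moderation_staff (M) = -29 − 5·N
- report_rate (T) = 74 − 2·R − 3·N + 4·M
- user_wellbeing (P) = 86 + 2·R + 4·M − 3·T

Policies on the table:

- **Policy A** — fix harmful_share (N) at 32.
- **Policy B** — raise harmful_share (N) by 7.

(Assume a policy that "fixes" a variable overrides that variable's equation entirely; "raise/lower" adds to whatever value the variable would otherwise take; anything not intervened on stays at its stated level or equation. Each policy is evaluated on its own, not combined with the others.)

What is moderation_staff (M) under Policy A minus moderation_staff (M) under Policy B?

Policy A (N := 32):
  N = 32
  M = -29 − 5·32 = -189
Policy B (N + 7):
  N = 20 + 7 = 27
  M = -29 − 5·27 = -164
M: -189 − (-164) = -25

-25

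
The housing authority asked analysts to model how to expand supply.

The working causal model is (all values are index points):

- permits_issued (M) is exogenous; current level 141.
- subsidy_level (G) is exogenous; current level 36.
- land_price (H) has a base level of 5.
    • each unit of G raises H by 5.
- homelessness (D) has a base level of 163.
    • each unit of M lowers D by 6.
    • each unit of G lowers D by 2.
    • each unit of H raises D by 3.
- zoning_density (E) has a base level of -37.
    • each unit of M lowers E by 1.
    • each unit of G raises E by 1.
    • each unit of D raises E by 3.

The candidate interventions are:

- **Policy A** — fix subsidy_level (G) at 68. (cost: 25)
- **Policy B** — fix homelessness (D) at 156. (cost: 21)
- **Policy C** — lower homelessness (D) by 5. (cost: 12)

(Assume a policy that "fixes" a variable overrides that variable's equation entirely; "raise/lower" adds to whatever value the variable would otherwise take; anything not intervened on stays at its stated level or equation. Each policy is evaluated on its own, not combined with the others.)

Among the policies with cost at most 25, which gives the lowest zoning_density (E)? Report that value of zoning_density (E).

Policy A (G := 68):
  M = 141
  G = 68
  H = 5 + 5·68 = 345
  D = 163 − 6·141 − 2·68 + 3·345 = 216
  E = -37 − 141 + 68 + 3·216 = 538
Policy B (D := 156):
  M = 141
  G = 36
  H = 5 + 5·36 = 185
  D = 156
  E = -37 − 141 + 36 + 3·156 = 326
Policy C (D − 5):
  M = 141
  G = 36
  H = 5 + 5·36 = 185
  D = 163 − 6·141 − 2·36 + 3·185 (−5 from intervention) = -205
  E = -37 − 141 + 36 + 3·(-205) = -757
Comparing — Policy A: E=538, Policy B: E=326, Policy C: E=-757. Lowest is -757 (Policy C).

-757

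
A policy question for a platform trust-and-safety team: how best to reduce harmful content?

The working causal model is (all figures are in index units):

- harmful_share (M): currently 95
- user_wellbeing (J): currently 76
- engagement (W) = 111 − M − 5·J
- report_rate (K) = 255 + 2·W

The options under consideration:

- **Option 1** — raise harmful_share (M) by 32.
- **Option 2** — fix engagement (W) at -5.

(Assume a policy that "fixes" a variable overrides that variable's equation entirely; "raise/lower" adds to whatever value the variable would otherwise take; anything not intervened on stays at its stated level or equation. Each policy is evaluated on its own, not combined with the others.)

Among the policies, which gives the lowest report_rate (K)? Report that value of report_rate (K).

-537

Option 1 (M + 32):
  M = 95 + 32 = 127
  J = 76
  W = 111 − 127 − 5·76 = -396
  K = 255 + 2·(-396) = -537
Option 2 (W := -5):
  M = 95
  J = 76
  W = -5
  K = 255 + 2·(-5) = 245
Comparing — Option 1: K=-537, Option 2: K=245. Lowest is -537 (Option 1).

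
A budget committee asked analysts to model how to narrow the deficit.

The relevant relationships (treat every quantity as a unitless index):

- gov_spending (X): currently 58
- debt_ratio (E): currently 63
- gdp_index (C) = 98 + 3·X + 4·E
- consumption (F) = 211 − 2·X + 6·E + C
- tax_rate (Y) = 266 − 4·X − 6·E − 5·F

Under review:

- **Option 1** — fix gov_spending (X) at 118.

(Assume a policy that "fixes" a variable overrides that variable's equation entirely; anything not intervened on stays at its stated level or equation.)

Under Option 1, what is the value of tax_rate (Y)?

Option 1 (X := 118):
  X = 118
  E = 63
  C = 98 + 3·118 + 4·63 = 704
  F = 211 − 2·118 + 6·63 + 704 = 1057
  Y = 266 − 4·118 − 6·63 − 5·1057 = -5869

-5869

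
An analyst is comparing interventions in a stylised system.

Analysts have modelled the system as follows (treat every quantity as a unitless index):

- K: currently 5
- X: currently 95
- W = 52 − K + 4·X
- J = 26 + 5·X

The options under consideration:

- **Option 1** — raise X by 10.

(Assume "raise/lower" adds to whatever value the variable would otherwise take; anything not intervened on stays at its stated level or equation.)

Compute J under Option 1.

551

Option 1 (X + 10):
  X = 95 + 10 = 105
  J = 26 + 5·105 = 551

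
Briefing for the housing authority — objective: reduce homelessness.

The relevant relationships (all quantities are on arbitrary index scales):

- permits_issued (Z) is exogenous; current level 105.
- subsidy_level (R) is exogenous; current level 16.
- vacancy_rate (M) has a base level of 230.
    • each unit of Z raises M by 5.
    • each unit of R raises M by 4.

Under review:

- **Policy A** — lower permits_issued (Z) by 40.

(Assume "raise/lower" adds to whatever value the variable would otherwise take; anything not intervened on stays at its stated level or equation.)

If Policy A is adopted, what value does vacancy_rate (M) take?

Policy A (Z − 40):
  Z = 105 − 40 = 65
  R = 16
  M = 230 + 5·65 + 4·16 = 619

619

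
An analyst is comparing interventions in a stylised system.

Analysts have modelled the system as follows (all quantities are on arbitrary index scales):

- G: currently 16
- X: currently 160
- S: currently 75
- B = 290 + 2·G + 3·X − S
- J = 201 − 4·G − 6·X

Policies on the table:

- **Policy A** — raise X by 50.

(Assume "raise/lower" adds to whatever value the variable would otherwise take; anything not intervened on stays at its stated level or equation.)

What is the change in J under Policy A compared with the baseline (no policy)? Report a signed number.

Baseline:
  G = 16
  X = 160
  J = 201 − 4·16 − 6·160 = -823
Policy A (X + 50):
  G = 16
  X = 160 + 50 = 210
  J = 201 − 4·16 − 6·210 = -1123
Change in J: -1123 − (-823) = -300

-300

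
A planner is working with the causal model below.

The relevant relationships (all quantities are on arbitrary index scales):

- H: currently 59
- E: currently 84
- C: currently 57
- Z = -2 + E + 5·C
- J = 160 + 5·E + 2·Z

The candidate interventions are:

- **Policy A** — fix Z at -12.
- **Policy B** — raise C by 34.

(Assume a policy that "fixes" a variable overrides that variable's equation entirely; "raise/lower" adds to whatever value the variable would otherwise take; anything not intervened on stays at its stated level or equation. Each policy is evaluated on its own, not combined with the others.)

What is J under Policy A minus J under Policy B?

Policy A (Z := -12):
  E = 84
  C = 57
  Z = -12
  J = 160 + 5·84 + 2·(-12) = 556
Policy B (C + 34):
  E = 84
  C = 57 + 34 = 91
  Z = -2 + 84 + 5·91 = 537
  J = 160 + 5·84 + 2·537 = 1654
J: 556 − 1654 = -1098

-1098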